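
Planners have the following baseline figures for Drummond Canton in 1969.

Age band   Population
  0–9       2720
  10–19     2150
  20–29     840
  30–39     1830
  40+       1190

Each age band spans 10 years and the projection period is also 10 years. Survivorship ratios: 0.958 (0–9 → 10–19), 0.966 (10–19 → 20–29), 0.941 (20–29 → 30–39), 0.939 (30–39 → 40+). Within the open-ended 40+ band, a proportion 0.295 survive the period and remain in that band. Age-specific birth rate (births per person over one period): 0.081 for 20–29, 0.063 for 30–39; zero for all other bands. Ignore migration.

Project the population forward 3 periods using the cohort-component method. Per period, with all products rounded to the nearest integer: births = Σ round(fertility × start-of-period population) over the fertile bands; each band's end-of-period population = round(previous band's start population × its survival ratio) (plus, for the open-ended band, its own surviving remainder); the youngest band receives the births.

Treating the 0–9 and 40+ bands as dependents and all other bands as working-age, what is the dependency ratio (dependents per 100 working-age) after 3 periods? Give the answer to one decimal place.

93.3

[period 1]
Births: 840 × 0.081 = 68, 1830 × 0.063 = 115 → 183
10–19: 2720 × 0.958 = 2606
20–29: 2150 × 0.966 = 2077
30–39: 840 × 0.941 = 790
40+: 1830 × 0.939 + 1190 × 0.295 = 1718 + 351 = 2069
End of period: [183, 2606, 2077, 790, 2069]
[period 2]
Births: 2077 × 0.081 = 168, 790 × 0.063 = 50 → 218
10–19: 183 × 0.958 = 175
20–29: 2606 × 0.966 = 2517
30–39: 2077 × 0.941 = 1954
40+: 790 × 0.939 + 2069 × 0.295 = 742 + 610 = 1352
End of period: [218, 175, 2517, 1954, 1352]
[period 3]
Births: 2517 × 0.081 = 204, 1954 × 0.063 = 123 → 327
10–19: 218 × 0.958 = 209
20–29: 175 × 0.966 = 169
30–39: 2517 × 0.941 = 2368
40+: 1954 × 0.939 + 1352 × 0.295 = 1835 + 399 = 2234
End of period: [327, 209, 169, 2368, 2234]
Dependents (band 0–9 + band 40+) = 327 + 2234 = 2561; working-age = 2746; ratio = 2561/2746 × 100 = 93.3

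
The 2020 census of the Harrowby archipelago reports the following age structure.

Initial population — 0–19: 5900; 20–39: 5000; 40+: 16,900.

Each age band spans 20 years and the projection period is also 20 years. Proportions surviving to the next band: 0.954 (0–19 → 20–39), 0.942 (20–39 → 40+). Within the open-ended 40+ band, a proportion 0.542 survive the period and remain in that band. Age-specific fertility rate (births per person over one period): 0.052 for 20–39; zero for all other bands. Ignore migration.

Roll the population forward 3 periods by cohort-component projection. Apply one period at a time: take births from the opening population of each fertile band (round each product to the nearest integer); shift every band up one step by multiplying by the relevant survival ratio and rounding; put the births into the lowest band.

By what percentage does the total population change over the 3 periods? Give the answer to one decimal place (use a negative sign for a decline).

-73.1

Period 1:
Births: 5000 * 0.052 = 260
20–39: 5900 * 0.954 = 5629
40+: 5000 * 0.942 + 16900 * 0.542 = 4710 + 9160 = 13870
→ [260, 5629, 13870]
Period 2:
Births: 5629 * 0.052 = 293
20–39: 260 * 0.954 = 248
40+: 5629 * 0.942 + 13870 * 0.542 = 5303 + 7518 = 12821
→ [293, 248, 12821]
Period 3:
Births: 248 * 0.052 = 13
20–39: 293 * 0.954 = 280
40+: 248 * 0.942 + 12821 * 0.542 = 234 + 6949 = 7183
→ [13, 280, 7183]
Total: 27800 → 7476; change = -20324; percentage change = -73.1%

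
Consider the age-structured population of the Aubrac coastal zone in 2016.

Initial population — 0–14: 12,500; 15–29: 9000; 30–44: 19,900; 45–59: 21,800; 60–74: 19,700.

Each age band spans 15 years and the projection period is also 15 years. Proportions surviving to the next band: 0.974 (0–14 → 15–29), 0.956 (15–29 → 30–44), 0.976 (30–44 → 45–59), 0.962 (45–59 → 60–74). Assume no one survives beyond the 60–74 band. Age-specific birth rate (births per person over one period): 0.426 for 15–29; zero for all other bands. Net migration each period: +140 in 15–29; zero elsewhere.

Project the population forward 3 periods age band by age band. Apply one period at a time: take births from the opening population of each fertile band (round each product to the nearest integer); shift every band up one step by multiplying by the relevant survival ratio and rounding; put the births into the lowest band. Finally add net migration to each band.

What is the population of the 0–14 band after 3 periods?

Call the bands 1 to 5, youngest first.
— Period 1 —
Births: 9000 × 0.426 = 3834
Band 2: 12500 × 0.974 = 12175
Band 3: 9000 × 0.956 = 8604
Band 4: 19900 × 0.976 = 19422
Band 5: 21800 × 0.962 = 20972
Net migration: Band 2 + 140 → 12315
End of period: [3834, 12315, 8604, 19422, 20972]
— Period 2 —
Births: 12315 × 0.426 = 5246
Band 2: 3834 × 0.974 = 3734
Band 3: 12315 × 0.956 = 11773
Band 4: 8604 × 0.976 = 8398
Band 5: 19422 × 0.962 = 18684
Net migration: Band 2 + 140 → 3874
End of period: [5246, 3874, 11773, 8398, 18684]
— Period 3 —
Births: 3874 × 0.426 = 1650
Band 2: 5246 × 0.974 = 5110
Band 3: 3874 × 0.956 = 3704
Band 4: 11773 × 0.976 = 11490
Band 5: 8398 × 0.962 = 8079
Net migration: Band 2 + 140 → 5250
End of period: [1650, 5250, 3704, 11490, 8079]

1650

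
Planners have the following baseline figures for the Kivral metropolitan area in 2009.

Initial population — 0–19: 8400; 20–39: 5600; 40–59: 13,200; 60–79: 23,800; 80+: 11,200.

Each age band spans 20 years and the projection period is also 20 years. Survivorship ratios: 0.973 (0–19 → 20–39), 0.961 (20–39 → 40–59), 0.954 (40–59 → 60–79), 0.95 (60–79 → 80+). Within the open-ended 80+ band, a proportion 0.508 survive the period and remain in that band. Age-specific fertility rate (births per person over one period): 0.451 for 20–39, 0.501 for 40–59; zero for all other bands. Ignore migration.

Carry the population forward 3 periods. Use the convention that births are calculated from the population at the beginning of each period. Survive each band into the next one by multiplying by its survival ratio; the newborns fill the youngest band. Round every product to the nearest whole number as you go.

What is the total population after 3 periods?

Call the bands 1 to 5, youngest first.
After projecting period 1:
Births: 5600 × 0.451 = 2526, 13200 × 0.501 = 6613 → total 9139
Band 2: 8400 × 0.973 = 8173
Band 3: 5600 × 0.961 = 5382
Band 4: 13200 × 0.954 = 12593
Band 5: 23800 × 0.95 + 11200 × 0.508 = 22610 + 5690 = 28300
→ [9139, 8173, 5382, 12593, 28300]
After projecting period 2:
Births: 8173 × 0.451 = 3686, 5382 × 0.501 = 2696 → total 6382
Band 2: 9139 × 0.973 = 8892
Band 3: 8173 × 0.961 = 7854
Band 4: 5382 × 0.954 = 5134
Band 5: 12593 × 0.95 + 28300 × 0.508 = 11963 + 14376 = 26339
→ [6382, 8892, 7854, 5134, 26339]
After projecting period 3:
Births: 8892 × 0.451 = 4010, 7854 × 0.501 = 3935 → total 7945
Band 2: 6382 × 0.973 = 6210
Band 3: 8892 × 0.961 = 8545
Band 4: 7854 × 0.954 = 7493
Band 5: 5134 × 0.95 + 26339 × 0.508 = 4877 + 13380 = 18257
→ [7945, 6210, 8545, 7493, 18257]
Total after period 3: 7945 + 6210 + 8545 + 7493 + 18257 = 48450

48450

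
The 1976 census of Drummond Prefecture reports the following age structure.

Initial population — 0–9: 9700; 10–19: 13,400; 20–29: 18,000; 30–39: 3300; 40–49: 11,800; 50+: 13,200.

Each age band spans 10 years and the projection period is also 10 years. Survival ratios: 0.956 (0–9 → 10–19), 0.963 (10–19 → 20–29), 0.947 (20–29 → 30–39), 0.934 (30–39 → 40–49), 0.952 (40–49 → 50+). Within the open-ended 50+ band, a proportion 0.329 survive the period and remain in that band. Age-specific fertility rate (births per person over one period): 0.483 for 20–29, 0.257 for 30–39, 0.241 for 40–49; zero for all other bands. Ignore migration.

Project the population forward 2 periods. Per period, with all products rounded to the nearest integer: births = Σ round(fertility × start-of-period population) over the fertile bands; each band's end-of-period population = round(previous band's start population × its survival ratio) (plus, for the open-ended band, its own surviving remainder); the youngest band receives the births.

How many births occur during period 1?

12386

Period 1.
Births: 18000 × 0.483 = 8694, 3300 × 0.257 = 848, 11800 × 0.241 = 2844 → total 12386
10–19: 9700 × 0.956 = 9273
20–29: 13400 × 0.963 = 12904
30–39: 18000 × 0.947 = 17046
40–49: 3300 × 0.934 = 3082
50+: 11800 × 0.952 + 13200 × 0.329 = 11234 + 4343 = 15577
Population now: 0–9=12386, 10–19=9273, 20–29=12904, 30–39=17046, 40–49=3082, 50+=15577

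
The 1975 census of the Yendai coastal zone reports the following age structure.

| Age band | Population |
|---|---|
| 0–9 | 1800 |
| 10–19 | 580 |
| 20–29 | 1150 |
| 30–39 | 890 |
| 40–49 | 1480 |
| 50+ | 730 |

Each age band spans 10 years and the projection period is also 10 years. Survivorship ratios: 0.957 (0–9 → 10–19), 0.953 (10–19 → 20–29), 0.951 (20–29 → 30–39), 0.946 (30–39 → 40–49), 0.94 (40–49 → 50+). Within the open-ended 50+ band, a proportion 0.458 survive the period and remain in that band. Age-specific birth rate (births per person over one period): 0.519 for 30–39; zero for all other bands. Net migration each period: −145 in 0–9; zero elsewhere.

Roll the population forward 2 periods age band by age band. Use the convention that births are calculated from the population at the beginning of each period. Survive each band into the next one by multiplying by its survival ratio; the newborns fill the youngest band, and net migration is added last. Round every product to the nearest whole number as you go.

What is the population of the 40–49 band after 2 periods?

Call the bands 1 to 6, youngest first.
After projecting period 1:
Births: 890 × 0.519 = 462
Band 2: 1800 × 0.957 = 1723
Band 3: 580 × 0.953 = 553
Band 4: 1150 × 0.951 = 1094
Band 5: 890 × 0.946 = 842
Band 6: 1480 × 0.94 + 730 × 0.458 = 1391 + 334 = 1725
Net migration: Band 1 − 145 → 317
Giving 317 / 1723 / 553 / 1094 / 842 / 1725.
After projecting period 2:
Births: 1094 × 0.519 = 568
Band 2: 317 × 0.957 = 303
Band 3: 1723 × 0.953 = 1642
Band 4: 553 × 0.951 = 526
Band 5: 1094 × 0.946 = 1035
Band 6: 842 × 0.94 + 1725 × 0.458 = 791 + 790 = 1581
Net migration: Band 1 − 145 → 423
Giving 423 / 303 / 1642 / 526 / 1035 / 1581.

1035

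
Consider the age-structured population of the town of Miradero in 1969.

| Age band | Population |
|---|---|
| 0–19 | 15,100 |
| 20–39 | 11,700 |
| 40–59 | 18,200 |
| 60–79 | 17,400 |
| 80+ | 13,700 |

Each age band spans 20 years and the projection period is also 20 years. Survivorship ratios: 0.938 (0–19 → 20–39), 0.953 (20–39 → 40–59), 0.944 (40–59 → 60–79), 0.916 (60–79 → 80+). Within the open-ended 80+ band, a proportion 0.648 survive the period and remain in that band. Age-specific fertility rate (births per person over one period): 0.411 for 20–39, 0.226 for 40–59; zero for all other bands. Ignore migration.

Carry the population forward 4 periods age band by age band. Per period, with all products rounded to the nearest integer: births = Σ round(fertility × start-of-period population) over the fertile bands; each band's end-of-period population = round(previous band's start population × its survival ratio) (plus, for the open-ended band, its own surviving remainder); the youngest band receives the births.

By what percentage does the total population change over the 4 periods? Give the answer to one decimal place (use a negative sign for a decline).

-24.6

(Groups numbered youngest = 1 to oldest = 5.)
After projecting period 1:
Births: 11700 × 0.411 = 4809  |  18200 × 0.226 = 4113 → total 8922
Group 2: 15100 × 0.938 = 14164
Group 3: 11700 × 0.953 = 11150
Group 4: 18200 × 0.944 = 17181
Group 5: 17400 × 0.916 + 13700 × 0.648 = 15938 + 8878 = 24816
→ [8922, 14164, 11150, 17181, 24816]
After projecting period 2:
Births: 14164 × 0.411 = 5821  |  11150 × 0.226 = 2520 → total 8341
Group 2: 8922 × 0.938 = 8369
Group 3: 14164 × 0.953 = 13498
Group 4: 11150 × 0.944 = 10526
Group 5: 17181 × 0.916 + 24816 × 0.648 = 15738 + 16081 = 31819
→ [8341, 8369, 13498, 10526, 31819]
After projecting period 3:
Births: 8369 × 0.411 = 3440  |  13498 × 0.226 = 3051 → total 6491
Group 2: 8341 × 0.938 = 7824
Group 3: 8369 × 0.953 = 7976
Group 4: 13498 × 0.944 = 12742
Group 5: 10526 × 0.916 + 31819 × 0.648 = 9642 + 20619 = 30261
→ [6491, 7824, 7976, 12742, 30261]
After projecting period 4:
Births: 7824 × 0.411 = 3216  |  7976 × 0.226 = 1803 → total 5019
Group 2: 6491 × 0.938 = 6089
Group 3: 7824 × 0.953 = 7456
Group 4: 7976 × 0.944 = 7529
Group 5: 12742 × 0.916 + 30261 × 0.648 = 11672 + 19609 = 31281
→ [5019, 6089, 7456, 7529, 31281]
Total: 76100 → 57374; change = -18726; percentage change = -24.6%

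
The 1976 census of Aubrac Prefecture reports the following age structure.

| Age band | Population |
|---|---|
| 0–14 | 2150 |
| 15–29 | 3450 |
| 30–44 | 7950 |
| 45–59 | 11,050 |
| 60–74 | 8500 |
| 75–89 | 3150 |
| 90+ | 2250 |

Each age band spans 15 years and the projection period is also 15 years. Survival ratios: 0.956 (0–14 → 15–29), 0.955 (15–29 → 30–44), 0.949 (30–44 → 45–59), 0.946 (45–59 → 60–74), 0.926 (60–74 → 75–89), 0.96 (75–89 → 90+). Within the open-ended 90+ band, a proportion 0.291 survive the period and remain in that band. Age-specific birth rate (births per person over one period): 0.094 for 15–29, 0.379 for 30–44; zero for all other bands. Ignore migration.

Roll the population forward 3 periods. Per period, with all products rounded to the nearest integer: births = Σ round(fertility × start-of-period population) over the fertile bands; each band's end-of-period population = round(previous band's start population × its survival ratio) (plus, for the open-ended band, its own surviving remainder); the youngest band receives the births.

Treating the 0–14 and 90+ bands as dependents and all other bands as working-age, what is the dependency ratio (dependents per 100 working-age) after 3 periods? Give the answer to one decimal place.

81.0

Call the bands 1 to 7, youngest first.
Period 1.
Births: 3450 × 0.094 = 324 ; 7950 × 0.379 = 3013 → 3337
Band 2: 2150 × 0.956 = 2055
Band 3: 3450 × 0.955 = 3295
Band 4: 7950 × 0.949 = 7545
Band 5: 11050 × 0.946 = 10453
Band 6: 8500 × 0.926 = 7871
Band 7: 3150 × 0.96 + 2250 × 0.291 = 3024 + 655 = 3679
→ [3337, 2055, 3295, 7545, 10453, 7871, 3679]
Period 2.
Births: 2055 × 0.094 = 193 ; 3295 × 0.379 = 1249 → 1442
Band 2: 3337 × 0.956 = 3190
Band 3: 2055 × 0.955 = 1963
Band 4: 3295 × 0.949 = 3127
Band 5: 7545 × 0.946 = 7138
Band 6: 10453 × 0.926 = 9679
Band 7: 7871 × 0.96 + 3679 × 0.291 = 7556 + 1071 = 8627
→ [1442, 3190, 1963, 3127, 7138, 9679, 8627]
Period 3.
Births: 3190 × 0.094 = 300 ; 1963 × 0.379 = 744 → 1044
Band 2: 1442 × 0.956 = 1379
Band 3: 3190 × 0.955 = 3046
Band 4: 1963 × 0.949 = 1863
Band 5: 3127 × 0.946 = 2958
Band 6: 7138 × 0.926 = 6610
Band 7: 9679 × 0.96 + 8627 × 0.291 = 9292 + 2510 = 11802
→ [1044, 1379, 3046, 1863, 2958, 6610, 11802]
Dependents (band 0–14 + band 90+) = 1044 + 11802 = 12846; working-age = 15856; ratio = 12846/15856 × 100 = 81.0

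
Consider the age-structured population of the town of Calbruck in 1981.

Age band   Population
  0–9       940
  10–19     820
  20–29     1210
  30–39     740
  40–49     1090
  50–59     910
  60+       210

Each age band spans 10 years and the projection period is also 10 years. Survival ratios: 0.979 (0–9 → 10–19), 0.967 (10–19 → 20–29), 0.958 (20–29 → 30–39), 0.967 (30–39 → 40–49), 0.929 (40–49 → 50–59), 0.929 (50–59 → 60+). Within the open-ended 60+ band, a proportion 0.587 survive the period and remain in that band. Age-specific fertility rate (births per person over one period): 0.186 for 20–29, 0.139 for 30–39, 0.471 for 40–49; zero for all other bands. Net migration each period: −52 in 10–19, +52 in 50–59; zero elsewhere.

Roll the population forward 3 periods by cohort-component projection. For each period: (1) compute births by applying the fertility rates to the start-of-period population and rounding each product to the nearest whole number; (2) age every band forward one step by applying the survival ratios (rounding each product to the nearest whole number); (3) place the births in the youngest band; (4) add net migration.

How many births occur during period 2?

645

Call the groups 1 to 7, youngest first.
After projecting period 1:
Births: 1210 × 0.186 = 225 ; 740 × 0.139 = 103 ; 1090 × 0.471 = 513 ⇒ total 841
Group 2: 940 × 0.979 = 920
Group 3: 820 × 0.967 = 793
Group 4: 1210 × 0.958 = 1159
Group 5: 740 × 0.967 = 716
Group 6: 1090 × 0.929 = 1013
Group 7: 910 × 0.929 + 210 × 0.587 = 845 + 123 = 968
Net migration: Group 2 − 52 → 868; Group 6 + 52 → 1065
End of period: [841, 868, 793, 1159, 716, 1065, 968]
After projecting period 2:
Births: 793 × 0.186 = 147 ; 1159 × 0.139 = 161 ; 716 × 0.471 = 337 ⇒ total 645
Group 2: 841 × 0.979 = 823
Group 3: 868 × 0.967 = 839
Group 4: 793 × 0.958 = 760
Group 5: 1159 × 0.967 = 1121
Group 6: 716 × 0.929 = 665
Group 7: 1065 × 0.929 + 968 × 0.587 = 989 + 568 = 1557
Net migration: Group 2 − 52 → 771; Group 6 + 52 → 717
End of period: [645, 771, 839, 760, 1121, 717, 1557]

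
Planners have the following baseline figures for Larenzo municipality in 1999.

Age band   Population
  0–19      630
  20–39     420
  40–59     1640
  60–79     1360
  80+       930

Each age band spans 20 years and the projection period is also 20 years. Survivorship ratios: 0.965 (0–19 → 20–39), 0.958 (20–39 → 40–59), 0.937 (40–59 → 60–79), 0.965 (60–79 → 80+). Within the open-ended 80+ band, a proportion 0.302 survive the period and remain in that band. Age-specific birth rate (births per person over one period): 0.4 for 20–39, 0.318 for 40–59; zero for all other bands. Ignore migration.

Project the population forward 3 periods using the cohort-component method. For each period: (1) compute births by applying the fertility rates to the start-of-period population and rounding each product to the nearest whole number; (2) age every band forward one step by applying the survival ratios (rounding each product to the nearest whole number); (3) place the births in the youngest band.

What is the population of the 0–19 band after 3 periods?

451

After projecting period 1:
Births: 420 × 0.4 = 168  |  1640 × 0.318 = 522 → 690
20–39: 630 × 0.965 = 608
40–59: 420 × 0.958 = 402
60–79: 1640 × 0.937 = 1537
80+: 1360 × 0.965 + 930 × 0.302 = 1312 + 281 = 1593
Population now: 0–19=690, 20–39=608, 40–59=402, 60–79=1537, 80+=1593
After projecting period 2:
Births: 608 × 0.4 = 243  |  402 × 0.318 = 128 → 371
20–39: 690 × 0.965 = 666
40–59: 608 × 0.958 = 582
60–79: 402 × 0.937 = 377
80+: 1537 × 0.965 + 1593 × 0.302 = 1483 + 481 = 1964
Population now: 0–19=371, 20–39=666, 40–59=582, 60–79=377, 80+=1964
After projecting period 3:
Births: 666 × 0.4 = 266  |  582 × 0.318 = 185 → 451
20–39: 371 × 0.965 = 358
40–59: 666 × 0.958 = 638
60–79: 582 × 0.937 = 545
80+: 377 × 0.965 + 1964 × 0.302 = 364 + 593 = 957
Population now: 0–19=451, 20–39=358, 40–59=638, 60–79=545, 80+=957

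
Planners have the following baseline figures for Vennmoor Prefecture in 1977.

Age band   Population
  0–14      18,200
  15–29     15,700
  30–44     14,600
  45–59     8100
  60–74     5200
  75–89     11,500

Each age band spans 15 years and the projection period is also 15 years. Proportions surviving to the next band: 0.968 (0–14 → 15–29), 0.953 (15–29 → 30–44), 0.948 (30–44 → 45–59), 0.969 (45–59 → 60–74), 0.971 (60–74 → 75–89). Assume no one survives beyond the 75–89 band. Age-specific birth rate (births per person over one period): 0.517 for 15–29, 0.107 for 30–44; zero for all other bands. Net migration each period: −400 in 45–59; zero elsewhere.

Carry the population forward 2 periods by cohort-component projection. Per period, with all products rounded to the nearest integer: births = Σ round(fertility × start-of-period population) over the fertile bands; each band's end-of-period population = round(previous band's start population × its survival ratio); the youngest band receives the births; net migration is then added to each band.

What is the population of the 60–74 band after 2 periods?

13024

— Period 1 —
Births: 15700 × 0.517 = 8117  |  14600 × 0.107 = 1562 — total 9679
15–29: 18200 × 0.968 = 17618
30–44: 15700 × 0.953 = 14962
45–59: 14600 × 0.948 = 13841
60–74: 8100 × 0.969 = 7849
75–89: 5200 × 0.971 = 5049
Net migration: 45–59 − 400 → 13441
Population now: 0–14=9679, 15–29=17618, 30–44=14962, 45–59=13441, 60–74=7849, 75–89=5049
— Period 2 —
Births: 17618 × 0.517 = 9109  |  14962 × 0.107 = 1601 — total 10710
15–29: 9679 × 0.968 = 9369
30–44: 17618 × 0.953 = 16790
45–59: 14962 × 0.948 = 14184
60–74: 13441 × 0.969 = 13024
75–89: 7849 × 0.971 = 7621
Net migration: 45–59 − 400 → 13784
Population now: 0–14=10710, 15–29=9369, 30–44=16790, 45–59=13784, 60–74=13024, 75–89=7621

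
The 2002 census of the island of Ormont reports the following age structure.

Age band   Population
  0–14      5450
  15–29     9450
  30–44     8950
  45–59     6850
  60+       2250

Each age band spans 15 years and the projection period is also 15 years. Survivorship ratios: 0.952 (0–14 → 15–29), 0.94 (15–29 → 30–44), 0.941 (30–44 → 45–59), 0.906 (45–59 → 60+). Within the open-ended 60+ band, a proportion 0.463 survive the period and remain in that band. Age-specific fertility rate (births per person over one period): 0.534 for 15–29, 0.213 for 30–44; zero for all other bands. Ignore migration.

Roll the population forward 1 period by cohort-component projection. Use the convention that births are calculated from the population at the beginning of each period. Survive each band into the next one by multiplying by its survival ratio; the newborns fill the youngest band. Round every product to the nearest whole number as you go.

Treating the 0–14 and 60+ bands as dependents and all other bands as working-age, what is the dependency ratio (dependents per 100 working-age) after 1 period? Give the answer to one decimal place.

(Bands numbered youngest = 1 to oldest = 5.)
Period 1.
Births: 9450 × 0.534 = 5046, 8950 × 0.213 = 1906 → total 6952
Band 2: 5450 × 0.952 = 5188
Band 3: 9450 × 0.94 = 8883
Band 4: 8950 × 0.941 = 8422
Band 5: 6850 × 0.906 + 2250 × 0.463 = 6206 + 1042 = 7248
Population now: 0–14=6952, 15–29=5188, 30–44=8883, 45–59=8422, 60+=7248
Dependents (band 0–14 + band 60+) = 6952 + 7248 = 14200; working-age = 22493; ratio = 14200/22493 × 100 = 63.1

63.1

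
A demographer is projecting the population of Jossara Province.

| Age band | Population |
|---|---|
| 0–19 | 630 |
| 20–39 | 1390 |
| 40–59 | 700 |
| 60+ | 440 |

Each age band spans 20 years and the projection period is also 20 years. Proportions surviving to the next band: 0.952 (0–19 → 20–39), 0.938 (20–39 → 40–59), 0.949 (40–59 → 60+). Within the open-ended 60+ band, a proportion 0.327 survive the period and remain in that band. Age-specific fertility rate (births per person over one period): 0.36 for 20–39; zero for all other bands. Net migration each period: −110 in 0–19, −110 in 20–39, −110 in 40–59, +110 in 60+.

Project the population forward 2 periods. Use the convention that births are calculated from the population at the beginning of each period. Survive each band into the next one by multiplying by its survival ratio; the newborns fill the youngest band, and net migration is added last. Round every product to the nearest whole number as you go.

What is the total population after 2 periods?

Numbering the groups 1..4 from youngest to oldest:
[period 1]
Births: 1390 * 0.36 = 500
Group 2: 630 * 0.952 = 600
Group 3: 1390 * 0.938 = 1304
Group 4: 700 * 0.949 + 440 * 0.327 = 664 + 144 = 808
Net migration: Group 1 − 110 → 390; Group 2 − 110 → 490; Group 3 − 110 → 1194; Group 4 + 110 → 918
Giving 390 / 490 / 1194 / 918.
[period 2]
Births: 490 * 0.36 = 176
Group 2: 390 * 0.952 = 371
Group 3: 490 * 0.938 = 460
Group 4: 1194 * 0.949 + 918 * 0.327 = 1133 + 300 = 1433
Net migration: Group 1 − 110 → 66; Group 2 − 110 → 261; Group 3 − 110 → 350; Group 4 + 110 → 1543
Giving 66 / 261 / 350 / 1543.
Total after period 2: 66 + 261 + 350 + 1543 = 2220

2220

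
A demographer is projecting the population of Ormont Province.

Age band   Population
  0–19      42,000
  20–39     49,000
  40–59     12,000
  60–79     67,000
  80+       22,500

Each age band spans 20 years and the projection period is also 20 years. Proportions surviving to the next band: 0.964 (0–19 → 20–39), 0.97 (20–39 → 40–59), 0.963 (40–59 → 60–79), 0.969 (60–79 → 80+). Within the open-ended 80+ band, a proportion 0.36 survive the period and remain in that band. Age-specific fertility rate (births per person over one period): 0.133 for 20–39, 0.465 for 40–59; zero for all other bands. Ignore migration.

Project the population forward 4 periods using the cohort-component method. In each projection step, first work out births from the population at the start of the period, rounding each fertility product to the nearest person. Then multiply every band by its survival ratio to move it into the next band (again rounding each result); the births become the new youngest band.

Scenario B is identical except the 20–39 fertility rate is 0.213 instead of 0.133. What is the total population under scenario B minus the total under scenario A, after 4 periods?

12722

Numbering the bands 1..5 from youngest to oldest:
[period 1]
Births: 49000 × 0.133 = 6517, 12000 × 0.465 = 5580 ⇒ total 12097
Band 2: 42000 × 0.964 = 40488
Band 3: 49000 × 0.97 = 47530
Band 4: 12000 × 0.963 = 11556
Band 5: 67000 × 0.969 + 22500 × 0.36 = 64923 + 8100 = 73023
Giving 12097 / 40488 / 47530 / 11556 / 73023.
[period 2]
Births: 40488 × 0.133 = 5385, 47530 × 0.465 = 22101 ⇒ total 27486
Band 2: 12097 × 0.964 = 11662
Band 3: 40488 × 0.97 = 39273
Band 4: 47530 × 0.963 = 45771
Band 5: 11556 × 0.969 + 73023 × 0.36 = 11198 + 26288 = 37486
Giving 27486 / 11662 / 39273 / 45771 / 37486.
[period 3]
Births: 11662 × 0.133 = 1551, 39273 × 0.465 = 18262 ⇒ total 19813
Band 2: 27486 × 0.964 = 26497
Band 3: 11662 × 0.97 = 11312
Band 4: 39273 × 0.963 = 37820
Band 5: 45771 × 0.969 + 37486 × 0.36 = 44352 + 13495 = 57847
Giving 19813 / 26497 / 11312 / 37820 / 57847.
[period 4]
Births: 26497 × 0.133 = 3524, 11312 × 0.465 = 5260 ⇒ total 8784
Band 2: 19813 × 0.964 = 19100
Band 3: 26497 × 0.97 = 25702
Band 4: 11312 × 0.963 = 10893
Band 5: 37820 × 0.969 + 57847 × 0.36 = 36648 + 20825 = 57473
Giving 8784 / 19100 / 25702 / 10893 / 57473.
Scenario A total after 4 periods: 121952
Scenario B projection —
[period 1]
Births: 49000 × 0.213 = 10437, 12000 × 0.465 = 5580 ⇒ total 16017
Band 2: 42000 × 0.964 = 40488
Band 3: 49000 × 0.97 = 47530
Band 4: 12000 × 0.963 = 11556
Band 5: 67000 × 0.969 + 22500 × 0.36 = 64923 + 8100 = 73023
Giving 16017 / 40488 / 47530 / 11556 / 73023.
[period 2]
Births: 40488 × 0.213 = 8624, 47530 × 0.465 = 22101 ⇒ total 30725
Band 2: 16017 × 0.964 = 15440
Band 3: 40488 × 0.97 = 39273
Band 4: 47530 × 0.963 = 45771
Band 5: 11556 × 0.969 + 73023 × 0.36 = 11198 + 26288 = 37486
Giving 30725 / 15440 / 39273 / 45771 / 37486.
[period 3]
Births: 15440 × 0.213 = 3289, 39273 × 0.465 = 18262 ⇒ total 21551
Band 2: 30725 × 0.964 = 29619
Band 3: 15440 × 0.97 = 14977
Band 4: 39273 × 0.963 = 37820
Band 5: 45771 × 0.969 + 37486 × 0.36 = 44352 + 13495 = 57847
Giving 21551 / 29619 / 14977 / 37820 / 57847.
[period 4]
Births: 29619 × 0.213 = 6309, 14977 × 0.465 = 6964 ⇒ total 13273
Band 2: 21551 × 0.964 = 20775
Band 3: 29619 × 0.97 = 28730
Band 4: 14977 × 0.963 = 14423
Band 5: 37820 × 0.969 + 57847 × 0.36 = 36648 + 20825 = 57473
Giving 13273 / 20775 / 28730 / 14423 / 57473.
Scenario B total after 4 periods: 134674
Difference B − A = 134674 − 121952 = 12722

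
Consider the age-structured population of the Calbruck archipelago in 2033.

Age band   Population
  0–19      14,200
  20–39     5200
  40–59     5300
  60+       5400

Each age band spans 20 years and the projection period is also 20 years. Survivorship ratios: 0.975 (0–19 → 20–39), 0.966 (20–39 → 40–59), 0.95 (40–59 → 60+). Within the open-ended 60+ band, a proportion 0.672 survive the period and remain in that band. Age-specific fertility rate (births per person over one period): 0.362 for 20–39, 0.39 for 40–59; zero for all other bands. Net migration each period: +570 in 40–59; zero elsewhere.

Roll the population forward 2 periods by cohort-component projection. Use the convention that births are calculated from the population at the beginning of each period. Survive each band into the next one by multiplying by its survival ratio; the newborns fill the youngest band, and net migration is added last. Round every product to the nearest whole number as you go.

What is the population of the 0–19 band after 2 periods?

7193

Call the bands 1 to 4, youngest first.
[period 1]
Births: 5200 × 0.362 = 1882  |  5300 × 0.39 = 2067 → 3949
Band 2: 14200 × 0.975 = 13845
Band 3: 5200 × 0.966 = 5023
Band 4: 5300 × 0.95 + 5400 × 0.672 = 5035 + 3629 = 8664
Net migration: Band 3 + 570 → 5593
End of period: [3949, 13845, 5593, 8664]
[period 2]
Births: 13845 × 0.362 = 5012  |  5593 × 0.39 = 2181 → 7193
Band 2: 3949 × 0.975 = 3850
Band 3: 13845 × 0.966 = 13374
Band 4: 5593 × 0.95 + 8664 × 0.672 = 5313 + 5822 = 11135
Net migration: Band 3 + 570 → 13944
End of period: [7193, 3850, 13944, 11135]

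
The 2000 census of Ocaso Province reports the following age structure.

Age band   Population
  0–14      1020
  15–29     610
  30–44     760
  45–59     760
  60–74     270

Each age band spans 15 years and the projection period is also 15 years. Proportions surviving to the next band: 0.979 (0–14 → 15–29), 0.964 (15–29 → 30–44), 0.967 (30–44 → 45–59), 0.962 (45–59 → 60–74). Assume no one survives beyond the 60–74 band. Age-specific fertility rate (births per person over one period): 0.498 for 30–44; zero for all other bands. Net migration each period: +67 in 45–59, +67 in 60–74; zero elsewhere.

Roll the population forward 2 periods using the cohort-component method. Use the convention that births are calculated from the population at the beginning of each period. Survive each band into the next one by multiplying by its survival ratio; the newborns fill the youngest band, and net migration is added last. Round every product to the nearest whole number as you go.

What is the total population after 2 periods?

Period 1.
Births: 760 * 0.498 = 378
15–29: 1020 * 0.979 = 999
30–44: 610 * 0.964 = 588
45–59: 760 * 0.967 = 735
60–74: 760 * 0.962 = 731
Net migration: 45–59 + 67 → 802; 60–74 + 67 → 798
Giving 378 / 999 / 588 / 802 / 798.
Period 2.
Births: 588 * 0.498 = 293
15–29: 378 * 0.979 = 370
30–44: 999 * 0.964 = 963
45–59: 588 * 0.967 = 569
60–74: 802 * 0.962 = 772
Net migration: 45–59 + 67 → 636; 60–74 + 67 → 839
Giving 293 / 370 / 963 / 636 / 839.
Total after period 2: 293 + 370 + 963 + 636 + 839 = 3101

3101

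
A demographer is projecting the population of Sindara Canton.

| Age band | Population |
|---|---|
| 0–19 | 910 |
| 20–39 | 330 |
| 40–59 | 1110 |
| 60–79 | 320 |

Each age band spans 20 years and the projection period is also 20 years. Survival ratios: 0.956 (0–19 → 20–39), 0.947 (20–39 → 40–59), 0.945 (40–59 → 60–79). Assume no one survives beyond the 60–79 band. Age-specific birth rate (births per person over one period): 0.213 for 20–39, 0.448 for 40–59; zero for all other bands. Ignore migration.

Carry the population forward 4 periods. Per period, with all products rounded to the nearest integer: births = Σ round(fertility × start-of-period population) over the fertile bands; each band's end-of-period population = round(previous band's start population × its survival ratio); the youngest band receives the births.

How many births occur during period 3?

484

[period 1]
Births: 330 × 0.213 = 70  |  1110 × 0.448 = 497 ⇒ total 567
20–39: 910 × 0.956 = 870
40–59: 330 × 0.947 = 313
60–79: 1110 × 0.945 = 1049
End of period: [567, 870, 313, 1049]
[period 2]
Births: 870 × 0.213 = 185  |  313 × 0.448 = 140 ⇒ total 325
20–39: 567 × 0.956 = 542
40–59: 870 × 0.947 = 824
60–79: 313 × 0.945 = 296
End of period: [325, 542, 824, 296]
[period 3]
Births: 542 × 0.213 = 115  |  824 × 0.448 = 369 ⇒ total 484
20–39: 325 × 0.956 = 311
40–59: 542 × 0.947 = 513
60–79: 824 × 0.945 = 779
End of period: [484, 311, 513, 779]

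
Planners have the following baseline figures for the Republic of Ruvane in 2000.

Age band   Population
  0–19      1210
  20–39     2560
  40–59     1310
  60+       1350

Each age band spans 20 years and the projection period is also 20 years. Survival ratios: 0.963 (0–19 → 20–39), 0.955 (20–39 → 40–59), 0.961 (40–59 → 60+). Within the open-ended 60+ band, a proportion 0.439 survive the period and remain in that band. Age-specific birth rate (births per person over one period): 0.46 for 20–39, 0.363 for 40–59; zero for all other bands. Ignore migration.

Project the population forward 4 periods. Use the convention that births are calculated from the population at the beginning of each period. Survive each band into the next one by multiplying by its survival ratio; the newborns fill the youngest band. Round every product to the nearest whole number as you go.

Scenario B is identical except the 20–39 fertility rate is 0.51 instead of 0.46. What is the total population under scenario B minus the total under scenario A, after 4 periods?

444

— Period 1 —
Births: 2560 × 0.46 = 1178 ; 1310 × 0.363 = 476 → total 1654
20–39: 1210 × 0.963 = 1165
40–59: 2560 × 0.955 = 2445
60+: 1310 × 0.961 + 1350 × 0.439 = 1259 + 593 = 1852
Population now: 0–19=1654, 20–39=1165, 40–59=2445, 60+=1852
— Period 2 —
Births: 1165 × 0.46 = 536 ; 2445 × 0.363 = 888 → total 1424
20–39: 1654 × 0.963 = 1593
40–59: 1165 × 0.955 = 1113
60+: 2445 × 0.961 + 1852 × 0.439 = 2350 + 813 = 3163
Population now: 0–19=1424, 20–39=1593, 40–59=1113, 60+=3163
— Period 3 —
Births: 1593 × 0.46 = 733 ; 1113 × 0.363 = 404 → total 1137
20–39: 1424 × 0.963 = 1371
40–59: 1593 × 0.955 = 1521
60+: 1113 × 0.961 + 3163 × 0.439 = 1070 + 1389 = 2459
Population now: 0–19=1137, 20–39=1371, 40–59=1521, 60+=2459
— Period 4 —
Births: 1371 × 0.46 = 631 ; 1521 × 0.363 = 552 → total 1183
20–39: 1137 × 0.963 = 1095
40–59: 1371 × 0.955 = 1309
60+: 1521 × 0.961 + 2459 × 0.439 = 1462 + 1080 = 2542
Population now: 0–19=1183, 20–39=1095, 40–59=1309, 60+=2542
Scenario A total after 4 periods: 6129
Scenario B projection —
— Period 1 —
Births: 2560 × 0.51 = 1306 ; 1310 × 0.363 = 476 → total 1782
20–39: 1210 × 0.963 = 1165
40–59: 2560 × 0.955 = 2445
60+: 1310 × 0.961 + 1350 × 0.439 = 1259 + 593 = 1852
Population now: 0–19=1782, 20–39=1165, 40–59=2445, 60+=1852
— Period 2 —
Births: 1165 × 0.51 = 594 ; 2445 × 0.363 = 888 → total 1482
20–39: 1782 × 0.963 = 1716
40–59: 1165 × 0.955 = 1113
60+: 2445 × 0.961 + 1852 × 0.439 = 2350 + 813 = 3163
Population now: 0–19=1482, 20–39=1716, 40–59=1113, 60+=3163
— Period 3 —
Births: 1716 × 0.51 = 875 ; 1113 × 0.363 = 404 → total 1279
20–39: 1482 × 0.963 = 1427
40–59: 1716 × 0.955 = 1639
60+: 1113 × 0.961 + 3163 × 0.439 = 1070 + 1389 = 2459
Population now: 0–19=1279, 20–39=1427, 40–59=1639, 60+=2459
— Period 4 —
Births: 1427 × 0.51 = 728 ; 1639 × 0.363 = 595 → total 1323
20–39: 1279 × 0.963 = 1232
40–59: 1427 × 0.955 = 1363
60+: 1639 × 0.961 + 2459 × 0.439 = 1575 + 1080 = 2655
Population now: 0–19=1323, 20–39=1232, 40–59=1363, 60+=2655
Scenario B total after 4 periods: 6573
Difference B − A = 6573 − 6129 = 444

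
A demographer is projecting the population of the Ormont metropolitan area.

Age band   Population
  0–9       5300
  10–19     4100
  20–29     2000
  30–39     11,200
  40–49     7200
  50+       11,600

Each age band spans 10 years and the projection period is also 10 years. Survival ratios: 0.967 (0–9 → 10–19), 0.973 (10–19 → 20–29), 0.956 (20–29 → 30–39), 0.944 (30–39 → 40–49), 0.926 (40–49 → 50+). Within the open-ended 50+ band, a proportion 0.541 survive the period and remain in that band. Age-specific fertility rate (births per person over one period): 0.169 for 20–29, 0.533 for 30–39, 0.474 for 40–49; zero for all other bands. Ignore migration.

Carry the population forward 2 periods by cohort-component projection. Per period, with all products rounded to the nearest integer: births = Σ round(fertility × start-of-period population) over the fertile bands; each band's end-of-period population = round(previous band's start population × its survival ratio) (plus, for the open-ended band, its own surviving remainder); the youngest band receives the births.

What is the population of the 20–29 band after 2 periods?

After projecting period 1:
Births: 2000 * 0.169 = 338, 11200 * 0.533 = 5970, 7200 * 0.474 = 3413 → total 9721
10–19: 5300 * 0.967 = 5125
20–29: 4100 * 0.973 = 3989
30–39: 2000 * 0.956 = 1912
40–49: 11200 * 0.944 = 10573
50+: 7200 * 0.926 + 11600 * 0.541 = 6667 + 6276 = 12943
→ [9721, 5125, 3989, 1912, 10573, 12943]
After projecting period 2:
Births: 3989 * 0.169 = 674, 1912 * 0.533 = 1019, 10573 * 0.474 = 5012 → total 6705
10–19: 9721 * 0.967 = 9400
20–29: 5125 * 0.973 = 4987
30–39: 3989 * 0.956 = 3813
40–49: 1912 * 0.944 = 1805
50+: 10573 * 0.926 + 12943 * 0.541 = 9791 + 7002 = 16793
→ [6705, 9400, 4987, 3813, 1805, 16793]

4987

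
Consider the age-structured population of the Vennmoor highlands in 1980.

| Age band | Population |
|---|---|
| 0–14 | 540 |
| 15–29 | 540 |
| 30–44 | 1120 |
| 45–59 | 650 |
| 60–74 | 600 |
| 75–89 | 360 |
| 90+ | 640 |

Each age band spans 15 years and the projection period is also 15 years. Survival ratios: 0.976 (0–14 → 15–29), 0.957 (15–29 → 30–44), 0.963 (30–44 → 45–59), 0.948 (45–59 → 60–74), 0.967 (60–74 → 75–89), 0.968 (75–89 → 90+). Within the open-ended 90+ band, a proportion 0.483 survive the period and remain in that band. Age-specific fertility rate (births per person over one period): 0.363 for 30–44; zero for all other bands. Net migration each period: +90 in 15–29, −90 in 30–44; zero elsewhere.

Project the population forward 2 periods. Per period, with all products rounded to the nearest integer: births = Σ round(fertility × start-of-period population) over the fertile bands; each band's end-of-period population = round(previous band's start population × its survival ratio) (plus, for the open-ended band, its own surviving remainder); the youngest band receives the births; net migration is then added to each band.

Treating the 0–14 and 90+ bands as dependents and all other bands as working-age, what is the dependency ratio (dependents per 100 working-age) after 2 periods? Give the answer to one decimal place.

34.2

Period 1.
Births: 1120 × 0.363 = 407
15–29: 540 × 0.976 = 527
30–44: 540 × 0.957 = 517
45–59: 1120 × 0.963 = 1079
60–74: 650 × 0.948 = 616
75–89: 600 × 0.967 = 580
90+: 360 × 0.968 + 640 × 0.483 = 348 + 309 = 657
Net migration: 15–29 + 90 → 617; 30–44 − 90 → 427
End of period: [407, 617, 427, 1079, 616, 580, 657]
Period 2.
Births: 427 × 0.363 = 155
15–29: 407 × 0.976 = 397
30–44: 617 × 0.957 = 590
45–59: 427 × 0.963 = 411
60–74: 1079 × 0.948 = 1023
75–89: 616 × 0.967 = 596
90+: 580 × 0.968 + 657 × 0.483 = 561 + 317 = 878
Net migration: 15–29 + 90 → 487; 30–44 − 90 → 500
End of period: [155, 487, 500, 411, 1023, 596, 878]
Dependents (band 0–14 + band 90+) = 155 + 878 = 1033; working-age = 3017; ratio = 1033/3017 × 100 = 34.2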